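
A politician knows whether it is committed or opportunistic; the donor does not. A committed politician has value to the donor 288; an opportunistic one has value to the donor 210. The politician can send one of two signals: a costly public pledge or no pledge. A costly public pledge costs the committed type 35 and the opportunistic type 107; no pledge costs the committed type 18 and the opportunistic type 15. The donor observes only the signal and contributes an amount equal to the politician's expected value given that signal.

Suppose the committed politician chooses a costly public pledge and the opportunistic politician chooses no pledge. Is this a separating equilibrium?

Yes

Under separation the donor infers type exactly: pledge → committed (pays 288), no pledge → opportunistic (pays 210).
Committed: pledge gives 288 − 35 = 253; no pledge gives 210 − 18 = 192. No deviation. ✓
Opportunistic: no pledge gives 210 − 15 = 195; pledge gives 288 − 107 = 181. No deviation. ✓
Both incentive constraints hold.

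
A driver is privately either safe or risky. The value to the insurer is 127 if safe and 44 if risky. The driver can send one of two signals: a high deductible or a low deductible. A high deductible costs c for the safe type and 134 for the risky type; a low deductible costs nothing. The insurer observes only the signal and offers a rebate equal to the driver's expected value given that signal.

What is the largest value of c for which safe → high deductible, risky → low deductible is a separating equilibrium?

Under separation: high deductible → safe (pays 127); low deductible → risky (pays 44).
Risky: 44 − 0 = 44 ≥ 127 − 134 = -7. Holds regardless of c. ✓
Safe: 127 − c ≥ 44 − 0, so c ≤ 127 − 44 = 83.

83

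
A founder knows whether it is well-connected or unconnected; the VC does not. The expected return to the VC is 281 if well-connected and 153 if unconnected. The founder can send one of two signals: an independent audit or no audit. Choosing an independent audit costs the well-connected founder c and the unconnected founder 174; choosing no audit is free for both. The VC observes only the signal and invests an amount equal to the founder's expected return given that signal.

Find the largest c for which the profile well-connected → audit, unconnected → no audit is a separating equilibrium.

128

Under separation: audit → well-connected (pays 281); no audit → unconnected (pays 153).
Unconnected: 153 − 0 = 153 ≥ 281 − 174 = 107. Holds regardless of c. ✓
Well-connected: 281 − c ≥ 153 − 0, so c ≤ 281 − 153 = 128.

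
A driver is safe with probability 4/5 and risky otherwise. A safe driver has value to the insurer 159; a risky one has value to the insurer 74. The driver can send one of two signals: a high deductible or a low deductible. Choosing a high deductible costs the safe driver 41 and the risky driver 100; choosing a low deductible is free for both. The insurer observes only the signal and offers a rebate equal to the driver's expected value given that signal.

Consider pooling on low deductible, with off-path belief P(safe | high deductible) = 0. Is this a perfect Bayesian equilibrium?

Yes

On the equilibrium path (low deductible) the insurer holds the prior 4/5 and pays 4/5·159 + 1/5·74 = 142. Off-path (high deductible) belief 0 gives 0·159 + 1·74 = 74.
Safe: low deductible gives 142 − 0 = 142; high deductible gives 74 − 41 = 33. Stays. ✓
Risky: low deductible gives 142 − 0 = 142; high deductible gives 74 − 100 = -26. Stays. ✓
Beliefs are Bayes-consistent on-path and both types best-respond.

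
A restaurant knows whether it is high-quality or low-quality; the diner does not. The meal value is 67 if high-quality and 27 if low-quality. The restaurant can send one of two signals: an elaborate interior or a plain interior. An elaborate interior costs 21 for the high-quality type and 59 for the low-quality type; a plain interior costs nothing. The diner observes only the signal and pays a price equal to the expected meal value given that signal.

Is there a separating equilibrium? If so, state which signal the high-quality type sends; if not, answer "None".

elaborate interior

Try high-quality → elaborate interior, low-quality → plain interior:
  Under separation the diner infers type exactly: elaborate interior → high-quality (pays 67), plain interior → low-quality (pays 27).
  High-quality: elaborate interior gives 67 − 21 = 46; plain interior gives 27 − 0 = 27. No deviation. ✓
  Low-quality: plain interior gives 27 − 0 = 27; elaborate interior gives 67 − 59 = 8. No deviation. ✓
Both hold — the high-quality type sends elaborate interior.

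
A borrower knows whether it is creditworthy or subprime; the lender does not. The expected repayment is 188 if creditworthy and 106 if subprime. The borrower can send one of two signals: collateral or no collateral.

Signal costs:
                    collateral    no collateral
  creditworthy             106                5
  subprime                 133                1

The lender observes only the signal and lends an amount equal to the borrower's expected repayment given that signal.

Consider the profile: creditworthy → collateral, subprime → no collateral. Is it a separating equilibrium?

No

Under separation the lender infers type exactly: collateral → creditworthy (pays 188), no collateral → subprime (pays 106).
Creditworthy: collateral gives 188 − 106 = 82; no collateral gives 106 − 5 = 101. Would deviate. ✗
Subprime: no collateral gives 106 − 1 = 105; collateral gives 188 − 133 = 55. No deviation. ✓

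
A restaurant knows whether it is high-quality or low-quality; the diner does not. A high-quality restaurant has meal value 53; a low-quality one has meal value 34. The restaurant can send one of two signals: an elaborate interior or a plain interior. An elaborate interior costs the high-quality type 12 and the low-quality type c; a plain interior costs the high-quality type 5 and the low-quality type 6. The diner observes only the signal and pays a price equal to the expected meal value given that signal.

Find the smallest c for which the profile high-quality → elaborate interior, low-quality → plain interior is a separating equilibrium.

Under separation: elaborate interior → high-quality (pays 53); plain interior → low-quality (pays 34).
High-quality: 53 − 12 = 41 ≥ 34 − 5 = 29. Holds regardless of c. ✓
Low-quality: 34 − 6 ≥ 53 − c, so c ≥ 53 − 28 = 25.

25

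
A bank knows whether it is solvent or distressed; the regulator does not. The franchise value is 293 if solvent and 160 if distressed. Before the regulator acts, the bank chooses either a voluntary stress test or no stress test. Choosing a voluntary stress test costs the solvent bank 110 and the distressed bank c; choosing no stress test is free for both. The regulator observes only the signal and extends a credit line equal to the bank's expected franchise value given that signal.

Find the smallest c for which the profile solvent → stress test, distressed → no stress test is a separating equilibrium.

Under separation: stress test → solvent (pays 293); no stress test → distressed (pays 160).
Solvent: 293 − 110 = 183 ≥ 160 − 0 = 160. Holds regardless of c. ✓
Distressed: 160 − 0 ≥ 293 − c, so c ≥ 293 − 160 = 133.

133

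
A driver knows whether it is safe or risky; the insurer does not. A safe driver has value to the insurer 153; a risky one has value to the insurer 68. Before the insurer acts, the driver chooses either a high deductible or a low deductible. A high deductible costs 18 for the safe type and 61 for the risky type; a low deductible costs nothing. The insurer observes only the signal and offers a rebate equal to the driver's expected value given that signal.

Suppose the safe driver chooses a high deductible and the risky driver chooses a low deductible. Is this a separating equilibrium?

No

If types separate, high deductible earns payment 153 and low deductible earns 68.
Safe: high deductible gives 153 − 18 = 135; low deductible gives 68 − 0 = 68. No deviation. ✓
Risky: low deductible gives 68 − 0 = 68; high deductible gives 153 − 61 = 92. Would deviate. ✗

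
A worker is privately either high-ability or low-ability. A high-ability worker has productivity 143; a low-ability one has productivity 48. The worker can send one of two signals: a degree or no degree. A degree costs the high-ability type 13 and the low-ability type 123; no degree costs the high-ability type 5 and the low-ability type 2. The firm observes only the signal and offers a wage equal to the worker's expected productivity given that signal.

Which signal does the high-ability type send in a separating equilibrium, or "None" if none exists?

degree

Try high-ability → degree, low-ability → no degree:
  Under separation the firm infers type exactly: degree → high-ability (pays 143), no degree → low-ability (pays 48).
  High-ability: degree gives 143 − 13 = 130; no degree gives 48 − 5 = 43. No deviation. ✓
  Low-ability: no degree gives 48 − 2 = 46; degree gives 143 − 123 = 20. No deviation. ✓
Both hold — the high-ability type sends degree.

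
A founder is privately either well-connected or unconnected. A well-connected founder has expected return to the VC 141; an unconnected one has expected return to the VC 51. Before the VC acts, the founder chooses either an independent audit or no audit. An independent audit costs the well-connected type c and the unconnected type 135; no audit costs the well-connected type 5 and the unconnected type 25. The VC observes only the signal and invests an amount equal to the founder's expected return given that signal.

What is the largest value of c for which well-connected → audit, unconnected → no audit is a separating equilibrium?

95

Under separation: audit → well-connected (pays 141); no audit → unconnected (pays 51).
Unconnected: 51 − 25 = 26 ≥ 141 − 135 = 6. Holds regardless of c. ✓
Well-connected: 141 − c ≥ 51 − 5, so c ≤ 141 − 46 = 95.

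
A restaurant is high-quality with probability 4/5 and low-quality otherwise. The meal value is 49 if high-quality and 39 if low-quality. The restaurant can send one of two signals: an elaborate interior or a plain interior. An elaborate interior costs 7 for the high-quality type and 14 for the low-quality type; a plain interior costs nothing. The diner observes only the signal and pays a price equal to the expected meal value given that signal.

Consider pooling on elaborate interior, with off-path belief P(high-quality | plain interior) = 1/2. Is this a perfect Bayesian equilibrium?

At the pooled signal (elaborate interior) the diner holds the prior 4/5 and pays 4/5·49 + 1/5·39 = 47. Off-path (plain interior) belief 1/2 gives 1/2·49 + 1/2·39 = 44.
High-quality: elaborate interior gives 47 − 7 = 40; plain interior gives 44 − 0 = 44. Deviates. ✗
Low-quality: elaborate interior gives 47 − 14 = 33; plain interior gives 44 − 0 = 44. Deviates. ✗

No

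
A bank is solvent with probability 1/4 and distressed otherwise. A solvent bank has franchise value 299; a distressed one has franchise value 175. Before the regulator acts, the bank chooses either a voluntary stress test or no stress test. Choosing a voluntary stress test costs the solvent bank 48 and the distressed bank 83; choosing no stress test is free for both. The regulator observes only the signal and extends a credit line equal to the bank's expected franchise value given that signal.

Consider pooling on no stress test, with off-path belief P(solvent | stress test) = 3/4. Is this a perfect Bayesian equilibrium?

No

At the pooled signal (no stress test) the regulator holds the prior 1/4 and pays 1/4·299 + 3/4·175 = 206. Off-path (stress test) belief 3/4 gives 3/4·299 + 1/4·175 = 268.
Solvent: no stress test gives 206 − 0 = 206; stress test gives 268 − 48 = 220. Deviates. ✗
Distressed: no stress test gives 206 − 0 = 206; stress test gives 268 − 83 = 185. Stays. ✓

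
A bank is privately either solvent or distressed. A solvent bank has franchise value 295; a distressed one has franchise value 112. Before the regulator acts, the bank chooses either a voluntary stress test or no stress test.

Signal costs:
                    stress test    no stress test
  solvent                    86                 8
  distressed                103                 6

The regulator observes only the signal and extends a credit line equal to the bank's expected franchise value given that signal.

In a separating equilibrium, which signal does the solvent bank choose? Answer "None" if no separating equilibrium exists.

None

Try solvent → stress test, distressed → no stress test:
  If types separate, stress test earns payment 295 and no stress test earns 112.
  Solvent: stress test gives 295 − 86 = 209; no stress test gives 112 − 8 = 104. No deviation. ✓
  Distressed: no stress test gives 112 − 6 = 106; stress test gives 295 − 103 = 192. Would deviate. ✗
Try solvent → no stress test, distressed → stress test:
  If types separate, no stress test earns payment 295 and stress test earns 112.
  Solvent: no stress test gives 295 − 8 = 287; stress test gives 112 − 86 = 26. No deviation. ✓
  Distressed: stress test gives 112 − 103 = 9; no stress test gives 295 − 6 = 289. Would deviate. ✗
Neither assignment is incentive-compatible.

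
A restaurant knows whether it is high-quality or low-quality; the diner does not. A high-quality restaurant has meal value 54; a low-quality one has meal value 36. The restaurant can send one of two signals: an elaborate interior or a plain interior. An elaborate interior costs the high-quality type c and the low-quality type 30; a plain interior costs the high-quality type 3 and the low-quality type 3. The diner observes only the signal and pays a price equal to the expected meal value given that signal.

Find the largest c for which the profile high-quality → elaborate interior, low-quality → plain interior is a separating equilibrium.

21

Under separation: elaborate interior → high-quality (pays 54); plain interior → low-quality (pays 36).
Low-quality: 36 − 3 = 33 ≥ 54 − 30 = 24. Holds regardless of c. ✓
High-quality: 54 − c ≥ 36 − 3, so c ≤ 54 − 33 = 21.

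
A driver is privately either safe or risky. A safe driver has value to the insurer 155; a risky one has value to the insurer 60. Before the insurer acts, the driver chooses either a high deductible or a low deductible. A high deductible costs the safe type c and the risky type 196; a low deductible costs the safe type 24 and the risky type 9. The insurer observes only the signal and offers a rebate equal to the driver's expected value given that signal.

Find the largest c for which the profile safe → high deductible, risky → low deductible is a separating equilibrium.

Under separation: high deductible → safe (pays 155); low deductible → risky (pays 60).
Risky: 60 − 9 = 51 ≥ 155 − 196 = -41. Holds regardless of c. ✓
Safe: 155 − c ≥ 60 − 24, so c ≤ 155 − 36 = 119.

119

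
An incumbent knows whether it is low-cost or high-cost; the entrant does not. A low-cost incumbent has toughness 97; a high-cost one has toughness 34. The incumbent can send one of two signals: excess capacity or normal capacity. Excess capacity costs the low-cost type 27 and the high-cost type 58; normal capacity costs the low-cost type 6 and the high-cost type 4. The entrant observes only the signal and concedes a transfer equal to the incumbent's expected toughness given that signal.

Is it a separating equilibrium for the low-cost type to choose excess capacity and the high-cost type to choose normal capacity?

If types separate, excess capacity earns payment 97 and normal capacity earns 34.
Low-cost: excess capacity gives 97 − 27 = 70; normal capacity gives 34 − 6 = 28. No deviation. ✓
High-cost: normal capacity gives 34 − 4 = 30; excess capacity gives 97 − 58 = 39. Would deviate. ✗

No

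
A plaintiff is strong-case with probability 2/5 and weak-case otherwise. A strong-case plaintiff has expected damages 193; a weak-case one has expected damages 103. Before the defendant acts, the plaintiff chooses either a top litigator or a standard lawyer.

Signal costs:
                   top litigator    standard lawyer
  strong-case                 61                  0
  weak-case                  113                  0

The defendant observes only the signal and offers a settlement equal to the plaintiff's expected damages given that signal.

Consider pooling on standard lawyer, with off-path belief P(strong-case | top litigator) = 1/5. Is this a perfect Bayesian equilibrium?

Yes

On the equilibrium path (standard lawyer) the defendant holds the prior 2/5 and pays 2/5·193 + 3/5·103 = 139. Off-path (top litigator) belief 1/5 gives 1/5·193 + 4/5·103 = 121.
Strong-case: standard lawyer gives 139 − 0 = 139; top litigator gives 121 − 61 = 60. Stays. ✓
Weak-case: standard lawyer gives 139 − 0 = 139; top litigator gives 121 − 113 = 8. Stays. ✓
Beliefs are Bayes-consistent on-path and both types best-respond.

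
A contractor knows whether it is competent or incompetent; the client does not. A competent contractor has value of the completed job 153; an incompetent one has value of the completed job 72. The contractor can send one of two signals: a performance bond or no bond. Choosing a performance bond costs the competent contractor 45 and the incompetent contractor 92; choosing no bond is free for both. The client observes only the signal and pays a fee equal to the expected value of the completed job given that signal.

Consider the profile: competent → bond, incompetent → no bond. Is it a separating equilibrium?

Yes

If types separate, bond earns payment 153 and no bond earns 72.
Competent: bond gives 153 − 45 = 108; no bond gives 72 − 0 = 72. No deviation. ✓
Incompetent: no bond gives 72 − 0 = 72; bond gives 153 − 92 = 61. No deviation. ✓
Neither type gains from mimicking the other.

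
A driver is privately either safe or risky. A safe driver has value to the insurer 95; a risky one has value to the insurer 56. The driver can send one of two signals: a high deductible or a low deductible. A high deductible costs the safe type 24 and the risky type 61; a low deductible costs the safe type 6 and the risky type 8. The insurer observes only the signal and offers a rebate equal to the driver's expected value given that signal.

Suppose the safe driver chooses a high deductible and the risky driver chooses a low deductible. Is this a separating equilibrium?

If types separate, high deductible earns payment 95 and low deductible earns 56.
Safe: high deductible gives 95 − 24 = 71; low deductible gives 56 − 6 = 50. No deviation. ✓
Risky: low deductible gives 56 − 8 = 48; high deductible gives 95 − 61 = 34. No deviation. ✓
Both incentive constraints hold.

Yes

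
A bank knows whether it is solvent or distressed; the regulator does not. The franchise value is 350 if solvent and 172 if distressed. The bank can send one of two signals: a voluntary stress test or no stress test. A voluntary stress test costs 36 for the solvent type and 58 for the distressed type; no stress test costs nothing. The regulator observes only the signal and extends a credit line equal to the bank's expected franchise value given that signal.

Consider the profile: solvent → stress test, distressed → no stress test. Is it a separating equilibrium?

If types separate, stress test earns payment 350 and no stress test earns 172.
Solvent: stress test gives 350 − 36 = 314; no stress test gives 172 − 0 = 172. No deviation. ✓
Distressed: no stress test gives 172 − 0 = 172; stress test gives 350 − 58 = 292. Would deviate. ✗

No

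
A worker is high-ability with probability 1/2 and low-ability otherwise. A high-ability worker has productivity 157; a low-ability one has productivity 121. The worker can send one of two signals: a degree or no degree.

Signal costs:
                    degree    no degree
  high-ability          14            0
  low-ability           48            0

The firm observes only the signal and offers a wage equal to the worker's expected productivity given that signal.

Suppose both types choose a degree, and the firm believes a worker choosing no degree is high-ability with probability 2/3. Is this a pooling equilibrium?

No

At the pooled signal (degree) the firm holds the prior 1/2 and pays 1/2·157 + 1/2·121 = 139. Off-path (no degree) belief 2/3 gives 2/3·157 + 1/3·121 = 145.
High-ability: degree gives 139 − 14 = 125; no degree gives 145 − 0 = 145. Deviates. ✗
Low-ability: degree gives 139 − 48 = 91; no degree gives 145 − 0 = 145. Deviates. ✗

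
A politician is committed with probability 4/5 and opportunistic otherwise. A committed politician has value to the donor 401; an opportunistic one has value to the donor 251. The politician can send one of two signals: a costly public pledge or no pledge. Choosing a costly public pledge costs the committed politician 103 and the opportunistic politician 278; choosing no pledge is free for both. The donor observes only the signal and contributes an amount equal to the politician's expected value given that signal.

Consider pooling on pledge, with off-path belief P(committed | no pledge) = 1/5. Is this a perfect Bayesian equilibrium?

No

On the equilibrium path (pledge) the donor holds the prior 4/5 and pays 4/5·401 + 1/5·251 = 371. Off-path (no pledge) belief 1/5 gives 1/5·401 + 4/5·251 = 281.
Committed: pledge gives 371 − 103 = 268; no pledge gives 281 − 0 = 281. Deviates. ✗
Opportunistic: pledge gives 371 − 278 = 93; no pledge gives 281 − 0 = 281. Deviates. ✗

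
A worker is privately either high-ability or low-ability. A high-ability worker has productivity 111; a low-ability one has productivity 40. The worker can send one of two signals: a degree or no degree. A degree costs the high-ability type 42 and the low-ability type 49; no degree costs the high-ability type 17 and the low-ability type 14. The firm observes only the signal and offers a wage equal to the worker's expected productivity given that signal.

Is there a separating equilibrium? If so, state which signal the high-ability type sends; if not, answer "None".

Try high-ability → degree, low-ability → no degree:
  If types separate, degree earns payment 111 and no degree earns 40.
  High-ability: degree gives 111 − 42 = 69; no degree gives 40 − 17 = 23. No deviation. ✓
  Low-ability: no degree gives 40 − 14 = 26; degree gives 111 − 49 = 62. Would deviate. ✗
Try high-ability → no degree, low-ability → degree:
  If types separate, no degree earns payment 111 and degree earns 40.
  High-ability: no degree gives 111 − 17 = 94; degree gives 40 − 42 = -2. No deviation. ✓
  Low-ability: degree gives 40 − 49 = -9; no degree gives 111 − 14 = 97. Would deviate. ✗
Neither assignment is incentive-compatible.

None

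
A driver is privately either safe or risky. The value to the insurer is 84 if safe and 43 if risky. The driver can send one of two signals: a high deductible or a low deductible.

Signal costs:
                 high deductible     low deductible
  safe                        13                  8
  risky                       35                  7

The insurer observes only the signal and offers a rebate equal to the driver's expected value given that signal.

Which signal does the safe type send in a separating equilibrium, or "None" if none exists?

Try safe → high deductible, risky → low deductible:
  Under separation the insurer infers type exactly: high deductible → safe (pays 84), low deductible → risky (pays 43).
  Safe: high deductible gives 84 − 13 = 71; low deductible gives 43 − 8 = 35. No deviation. ✓
  Risky: low deductible gives 43 − 7 = 36; high deductible gives 84 − 35 = 49. Would deviate. ✗
Try safe → low deductible, risky → high deductible:
  Under separation the insurer infers type exactly: low deductible → safe (pays 84), high deductible → risky (pays 43).
  Safe: low deductible gives 84 − 8 = 76; high deductible gives 43 − 13 = 30. No deviation. ✓
  Risky: high deductible gives 43 − 35 = 8; low deductible gives 84 − 7 = 77. Would deviate. ✗
Neither assignment is incentive-compatible.

None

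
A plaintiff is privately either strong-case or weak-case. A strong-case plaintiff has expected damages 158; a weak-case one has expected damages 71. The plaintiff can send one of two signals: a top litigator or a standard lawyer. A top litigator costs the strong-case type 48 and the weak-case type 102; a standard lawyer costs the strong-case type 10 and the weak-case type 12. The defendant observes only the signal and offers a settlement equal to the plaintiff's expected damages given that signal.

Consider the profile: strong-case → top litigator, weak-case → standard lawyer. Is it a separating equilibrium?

Yes

Under separation the defendant infers type exactly: top litigator → strong-case (pays 158), standard lawyer → weak-case (pays 71).
Strong-case: top litigator gives 158 − 48 = 110; standard lawyer gives 71 − 10 = 61. No deviation. ✓
Weak-case: standard lawyer gives 71 − 12 = 59; top litigator gives 158 − 102 = 56. No deviation. ✓
Neither type gains from mimicking the other.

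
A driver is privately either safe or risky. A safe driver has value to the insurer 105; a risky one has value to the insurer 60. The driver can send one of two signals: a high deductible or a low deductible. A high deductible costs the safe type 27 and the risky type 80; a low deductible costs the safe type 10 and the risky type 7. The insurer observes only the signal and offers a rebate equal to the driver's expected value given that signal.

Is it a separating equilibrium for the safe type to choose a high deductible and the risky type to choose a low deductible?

If types separate, high deductible earns payment 105 and low deductible earns 60.
Safe: high deductible gives 105 − 27 = 78; low deductible gives 60 − 10 = 50. No deviation. ✓
Risky: low deductible gives 60 − 7 = 53; high deductible gives 105 − 80 = 25. No deviation. ✓
Neither type gains from mimicking the other.

Yes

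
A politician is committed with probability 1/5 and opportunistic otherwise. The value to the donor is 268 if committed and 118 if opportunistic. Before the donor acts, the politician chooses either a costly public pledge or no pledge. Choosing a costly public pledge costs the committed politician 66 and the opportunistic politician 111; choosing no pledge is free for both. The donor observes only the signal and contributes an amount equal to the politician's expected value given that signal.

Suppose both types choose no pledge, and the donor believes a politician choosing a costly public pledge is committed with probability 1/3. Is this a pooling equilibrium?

Yes

At the pooled signal (no pledge) the donor holds the prior 1/5 and pays 1/5·268 + 4/5·118 = 148. Off-path (pledge) belief 1/3 gives 1/3·268 + 2/3·118 = 168.
Committed: no pledge gives 148 − 0 = 148; pledge gives 168 − 66 = 102. Stays. ✓
Opportunistic: no pledge gives 148 − 0 = 148; pledge gives 168 − 111 = 57. Stays. ✓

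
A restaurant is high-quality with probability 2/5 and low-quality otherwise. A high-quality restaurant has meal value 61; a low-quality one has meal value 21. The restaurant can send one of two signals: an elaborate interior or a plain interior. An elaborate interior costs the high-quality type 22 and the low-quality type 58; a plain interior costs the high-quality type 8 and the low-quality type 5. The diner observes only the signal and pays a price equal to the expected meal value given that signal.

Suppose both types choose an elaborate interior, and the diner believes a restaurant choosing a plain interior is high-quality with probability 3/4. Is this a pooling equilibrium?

No

At the pooled signal (elaborate interior) the diner holds the prior 2/5 and pays 2/5·61 + 3/5·21 = 37. Off-path (plain interior) belief 3/4 gives 3/4·61 + 1/4·21 = 51.
High-quality: elaborate interior gives 37 − 22 = 15; plain interior gives 51 − 8 = 43. Deviates. ✗
Low-quality: elaborate interior gives 37 − 58 = -21; plain interior gives 51 − 5 = 46. Deviates. ✗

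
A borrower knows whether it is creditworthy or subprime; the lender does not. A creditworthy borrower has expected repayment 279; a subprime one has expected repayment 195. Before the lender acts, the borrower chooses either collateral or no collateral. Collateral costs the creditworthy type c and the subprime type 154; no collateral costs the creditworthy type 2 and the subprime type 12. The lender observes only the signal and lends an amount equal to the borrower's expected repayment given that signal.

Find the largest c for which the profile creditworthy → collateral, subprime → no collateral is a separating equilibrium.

Under separation: collateral → creditworthy (pays 279); no collateral → subprime (pays 195).
Subprime: 195 − 12 = 183 ≥ 279 − 154 = 125. Holds regardless of c. ✓
Creditworthy: 279 − c ≥ 195 − 2, so c ≤ 279 − 193 = 86.

86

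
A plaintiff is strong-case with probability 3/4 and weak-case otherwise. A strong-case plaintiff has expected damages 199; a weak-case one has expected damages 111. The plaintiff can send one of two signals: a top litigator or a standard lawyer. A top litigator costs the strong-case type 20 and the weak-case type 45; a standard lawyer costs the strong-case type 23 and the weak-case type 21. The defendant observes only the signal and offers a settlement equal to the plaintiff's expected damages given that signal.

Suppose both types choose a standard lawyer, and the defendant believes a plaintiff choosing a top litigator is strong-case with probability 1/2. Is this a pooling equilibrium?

Yes

On the equilibrium path (standard lawyer) the defendant holds the prior 3/4 and pays 3/4·199 + 1/4·111 = 177. Off-path (top litigator) belief 1/2 gives 1/2·199 + 1/2·111 = 155.
Strong-case: standard lawyer gives 177 − 23 = 154; top litigator gives 155 − 20 = 135. Stays. ✓
Weak-case: standard lawyer gives 177 − 21 = 156; top litigator gives 155 − 45 = 110. Stays. ✓
Beliefs are Bayes-consistent on-path and both types best-respond.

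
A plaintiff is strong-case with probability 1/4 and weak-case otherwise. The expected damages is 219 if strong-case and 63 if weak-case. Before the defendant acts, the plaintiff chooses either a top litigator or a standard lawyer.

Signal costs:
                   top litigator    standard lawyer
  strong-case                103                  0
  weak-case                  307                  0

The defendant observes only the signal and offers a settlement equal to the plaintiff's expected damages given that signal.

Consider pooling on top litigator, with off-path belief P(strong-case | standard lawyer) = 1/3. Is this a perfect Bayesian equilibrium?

At the pooled signal (top litigator) the defendant holds the prior 1/4 and pays 1/4·219 + 3/4·63 = 102. Off-path (standard lawyer) belief 1/3 gives 1/3·219 + 2/3·63 = 115.
Strong-case: top litigator gives 102 − 103 = -1; standard lawyer gives 115 − 0 = 115. Deviates. ✗
Weak-case: top litigator gives 102 − 307 = -205; standard lawyer gives 115 − 0 = 115. Deviates. ✗

No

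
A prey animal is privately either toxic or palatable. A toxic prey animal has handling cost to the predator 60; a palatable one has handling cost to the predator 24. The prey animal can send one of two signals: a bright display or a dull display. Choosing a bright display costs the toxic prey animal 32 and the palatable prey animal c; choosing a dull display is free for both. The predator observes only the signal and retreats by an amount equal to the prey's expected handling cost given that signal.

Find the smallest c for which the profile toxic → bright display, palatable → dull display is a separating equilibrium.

36

Under separation: bright display → toxic (pays 60); dull display → palatable (pays 24).
Toxic: 60 − 32 = 28 ≥ 24 − 0 = 24. Holds regardless of c. ✓
Palatable: 24 − 0 ≥ 60 − c, so c ≥ 60 − 24 = 36.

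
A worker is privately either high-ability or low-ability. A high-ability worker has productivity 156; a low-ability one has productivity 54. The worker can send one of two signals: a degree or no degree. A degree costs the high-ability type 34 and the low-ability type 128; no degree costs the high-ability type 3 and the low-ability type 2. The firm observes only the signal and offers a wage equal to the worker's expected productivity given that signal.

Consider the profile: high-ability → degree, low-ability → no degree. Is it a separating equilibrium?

If types separate, degree earns payment 156 and no degree earns 54.
High-ability: degree gives 156 − 34 = 122; no degree gives 54 − 3 = 51. No deviation. ✓
Low-ability: no degree gives 54 − 2 = 52; degree gives 156 − 128 = 28. No deviation. ✓
Neither type gains from mimicking the other.

Yes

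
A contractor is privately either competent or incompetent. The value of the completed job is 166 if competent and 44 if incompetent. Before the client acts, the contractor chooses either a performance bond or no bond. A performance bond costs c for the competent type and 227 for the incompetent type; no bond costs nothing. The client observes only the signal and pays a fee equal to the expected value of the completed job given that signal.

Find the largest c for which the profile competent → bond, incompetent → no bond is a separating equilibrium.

Under separation: bond → competent (pays 166); no bond → incompetent (pays 44).
Incompetent: 44 − 0 = 44 ≥ 166 − 227 = -61. Holds regardless of c. ✓
Competent: 166 − c ≥ 44 − 0, so c ≤ 166 − 44 = 122.

122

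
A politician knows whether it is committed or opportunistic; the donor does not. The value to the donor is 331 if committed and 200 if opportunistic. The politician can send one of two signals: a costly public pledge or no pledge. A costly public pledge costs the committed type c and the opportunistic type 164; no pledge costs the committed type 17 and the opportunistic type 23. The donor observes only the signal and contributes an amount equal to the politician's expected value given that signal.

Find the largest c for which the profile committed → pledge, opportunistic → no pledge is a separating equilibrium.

148

Under separation: pledge → committed (pays 331); no pledge → opportunistic (pays 200).
Opportunistic: 200 − 23 = 177 ≥ 331 − 164 = 167. Holds regardless of c. ✓
Committed: 331 − c ≥ 200 − 17, so c ≤ 331 − 183 = 148.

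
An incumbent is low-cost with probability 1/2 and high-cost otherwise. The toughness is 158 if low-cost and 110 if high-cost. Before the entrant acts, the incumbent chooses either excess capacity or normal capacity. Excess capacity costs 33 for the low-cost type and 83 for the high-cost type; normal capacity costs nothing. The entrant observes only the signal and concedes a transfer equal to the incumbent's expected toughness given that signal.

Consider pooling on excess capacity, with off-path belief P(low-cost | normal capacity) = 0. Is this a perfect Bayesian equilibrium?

No

At the pooled signal (excess capacity) the entrant holds the prior 1/2 and pays 1/2·158 + 1/2·110 = 134. Off-path (normal capacity) belief 0 gives 0·158 + 1·110 = 110.
Low-cost: excess capacity gives 134 − 33 = 101; normal capacity gives 110 − 0 = 110. Deviates. ✗
High-cost: excess capacity gives 134 − 83 = 51; normal capacity gives 110 − 0 = 110. Deviates. ✗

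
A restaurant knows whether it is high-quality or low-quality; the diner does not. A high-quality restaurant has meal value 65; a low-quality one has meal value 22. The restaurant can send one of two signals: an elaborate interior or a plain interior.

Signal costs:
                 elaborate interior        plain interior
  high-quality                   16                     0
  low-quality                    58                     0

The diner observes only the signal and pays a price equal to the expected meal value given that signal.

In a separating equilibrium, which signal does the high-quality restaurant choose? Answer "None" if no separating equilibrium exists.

elaborate interior

Try high-quality → elaborate interior, low-quality → plain interior:
  Under separation the diner infers type exactly: elaborate interior → high-quality (pays 65), plain interior → low-quality (pays 22).
  High-quality: elaborate interior gives 65 − 16 = 49; plain interior gives 22 − 0 = 22. No deviation. ✓
  Low-quality: plain interior gives 22 − 0 = 22; elaborate interior gives 65 − 58 = 7. No deviation. ✓
Both hold — the high-quality type sends elaborate interior.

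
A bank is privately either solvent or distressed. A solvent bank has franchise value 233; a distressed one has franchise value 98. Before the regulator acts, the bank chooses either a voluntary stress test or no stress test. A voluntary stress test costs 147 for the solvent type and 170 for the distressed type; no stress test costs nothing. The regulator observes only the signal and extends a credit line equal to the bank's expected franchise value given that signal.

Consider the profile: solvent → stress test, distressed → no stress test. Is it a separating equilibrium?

Under separation the regulator infers type exactly: stress test → solvent (pays 233), no stress test → distressed (pays 98).
Solvent: stress test gives 233 − 147 = 86; no stress test gives 98 − 0 = 98. Would deviate. ✗
Distressed: no stress test gives 98 − 0 = 98; stress test gives 233 − 170 = 63. No deviation. ✓

No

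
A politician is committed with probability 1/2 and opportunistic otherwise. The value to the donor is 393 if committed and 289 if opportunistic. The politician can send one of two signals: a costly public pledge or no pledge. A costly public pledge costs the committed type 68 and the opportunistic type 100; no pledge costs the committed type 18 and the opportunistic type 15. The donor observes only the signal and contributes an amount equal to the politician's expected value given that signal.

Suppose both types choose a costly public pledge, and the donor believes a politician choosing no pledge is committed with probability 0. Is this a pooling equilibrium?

No

At the pooled signal (pledge) the donor holds the prior 1/2 and pays 1/2·393 + 1/2·289 = 341. Off-path (no pledge) belief 0 gives 0·393 + 1·289 = 289.
Committed: pledge gives 341 − 68 = 273; no pledge gives 289 − 18 = 271. Stays. ✓
Opportunistic: pledge gives 341 − 100 = 241; no pledge gives 289 − 15 = 274. Deviates. ✗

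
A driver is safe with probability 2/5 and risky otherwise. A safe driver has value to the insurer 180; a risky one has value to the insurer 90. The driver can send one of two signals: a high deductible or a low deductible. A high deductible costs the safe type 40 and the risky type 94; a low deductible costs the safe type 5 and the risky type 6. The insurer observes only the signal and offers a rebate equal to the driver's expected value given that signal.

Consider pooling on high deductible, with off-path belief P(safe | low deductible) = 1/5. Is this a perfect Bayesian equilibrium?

On the equilibrium path (high deductible) the insurer holds the prior 2/5 and pays 2/5·180 + 3/5·90 = 126. Off-path (low deductible) belief 1/5 gives 1/5·180 + 4/5·90 = 108.
Safe: high deductible gives 126 − 40 = 86; low deductible gives 108 − 5 = 103. Deviates. ✗
Risky: high deductible gives 126 − 94 = 32; low deductible gives 108 − 6 = 102. Deviates. ✗

No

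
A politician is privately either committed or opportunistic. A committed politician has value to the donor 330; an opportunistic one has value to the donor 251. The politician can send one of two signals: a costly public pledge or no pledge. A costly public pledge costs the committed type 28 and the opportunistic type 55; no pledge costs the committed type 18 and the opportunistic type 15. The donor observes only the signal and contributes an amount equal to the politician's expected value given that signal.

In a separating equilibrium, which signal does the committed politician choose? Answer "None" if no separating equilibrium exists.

None

Try committed → pledge, opportunistic → no pledge:
  If types separate, pledge earns payment 330 and no pledge earns 251.
  Committed: pledge gives 330 − 28 = 302; no pledge gives 251 − 18 = 233. No deviation. ✓
  Opportunistic: no pledge gives 251 − 15 = 236; pledge gives 330 − 55 = 275. Would deviate. ✗
Try committed → no pledge, opportunistic → pledge:
  If types separate, no pledge earns payment 330 and pledge earns 251.
  Committed: no pledge gives 330 − 18 = 312; pledge gives 251 − 28 = 223. No deviation. ✓
  Opportunistic: pledge gives 251 − 55 = 196; no pledge gives 330 − 15 = 315. Would deviate. ✗
Neither assignment is incentive-compatible.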